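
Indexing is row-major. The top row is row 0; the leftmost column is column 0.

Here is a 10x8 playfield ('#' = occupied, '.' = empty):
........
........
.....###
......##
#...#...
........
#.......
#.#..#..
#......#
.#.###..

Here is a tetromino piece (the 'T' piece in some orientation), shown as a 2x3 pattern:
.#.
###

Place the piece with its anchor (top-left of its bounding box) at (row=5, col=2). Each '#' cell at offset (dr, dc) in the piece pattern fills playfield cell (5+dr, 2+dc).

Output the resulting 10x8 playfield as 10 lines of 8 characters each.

Fill (5+0,2+1) = (5,3)
Fill (5+1,2+0) = (6,2)
Fill (5+1,2+1) = (6,3)
Fill (5+1,2+2) = (6,4)

Answer: ........
........
.....###
......##
#...#...
...#....
#.###...
#.#..#..
#......#
.#.###..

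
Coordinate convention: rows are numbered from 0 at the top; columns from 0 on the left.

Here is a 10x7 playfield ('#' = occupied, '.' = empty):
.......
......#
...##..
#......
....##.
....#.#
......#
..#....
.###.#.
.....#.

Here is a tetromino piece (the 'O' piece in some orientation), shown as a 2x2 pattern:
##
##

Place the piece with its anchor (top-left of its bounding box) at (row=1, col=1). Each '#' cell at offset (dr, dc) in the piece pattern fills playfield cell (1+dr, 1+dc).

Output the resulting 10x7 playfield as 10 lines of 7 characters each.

Answer: .......
.##...#
.####..
#......
....##.
....#.#
......#
..#....
.###.#.
.....#.

Derivation:
Fill (1+0,1+0) = (1,1)
Fill (1+0,1+1) = (1,2)
Fill (1+1,1+0) = (2,1)
Fill (1+1,1+1) = (2,2)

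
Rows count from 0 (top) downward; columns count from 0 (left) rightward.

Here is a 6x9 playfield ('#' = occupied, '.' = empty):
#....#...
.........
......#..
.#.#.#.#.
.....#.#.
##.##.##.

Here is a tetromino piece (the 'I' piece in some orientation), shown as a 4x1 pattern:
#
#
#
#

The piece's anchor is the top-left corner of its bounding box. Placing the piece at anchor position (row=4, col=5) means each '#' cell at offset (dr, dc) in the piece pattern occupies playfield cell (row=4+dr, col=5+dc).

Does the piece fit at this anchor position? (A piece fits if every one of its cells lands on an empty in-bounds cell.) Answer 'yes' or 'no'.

Check each piece cell at anchor (4, 5):
  offset (0,0) -> (4,5): occupied ('#') -> FAIL
  offset (1,0) -> (5,5): empty -> OK
  offset (2,0) -> (6,5): out of bounds -> FAIL
  offset (3,0) -> (7,5): out of bounds -> FAIL
All cells valid: no

Answer: no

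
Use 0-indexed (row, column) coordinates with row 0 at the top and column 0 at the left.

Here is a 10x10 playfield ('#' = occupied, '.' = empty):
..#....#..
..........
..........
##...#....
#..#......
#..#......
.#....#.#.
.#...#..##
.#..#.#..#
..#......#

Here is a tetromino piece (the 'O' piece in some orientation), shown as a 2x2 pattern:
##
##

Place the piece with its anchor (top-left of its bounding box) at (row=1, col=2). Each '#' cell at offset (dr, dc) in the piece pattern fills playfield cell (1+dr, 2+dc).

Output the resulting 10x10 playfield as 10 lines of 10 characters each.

Fill (1+0,2+0) = (1,2)
Fill (1+0,2+1) = (1,3)
Fill (1+1,2+0) = (2,2)
Fill (1+1,2+1) = (2,3)

Answer: ..#....#..
..##......
..##......
##...#....
#..#......
#..#......
.#....#.#.
.#...#..##
.#..#.#..#
..#......#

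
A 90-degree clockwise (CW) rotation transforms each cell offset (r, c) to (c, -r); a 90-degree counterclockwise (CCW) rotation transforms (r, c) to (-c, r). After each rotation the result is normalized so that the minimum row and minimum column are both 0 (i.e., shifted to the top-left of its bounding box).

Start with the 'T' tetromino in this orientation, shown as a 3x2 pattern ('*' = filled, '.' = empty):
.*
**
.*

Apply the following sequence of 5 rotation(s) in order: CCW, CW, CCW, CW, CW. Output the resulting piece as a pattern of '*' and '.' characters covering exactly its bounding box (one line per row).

Start:
.*
**
.*
After rotation 1 (CCW):
***
.*.
After rotation 2 (CW):
.*
**
.*
After rotation 3 (CCW):
***
.*.
After rotation 4 (CW):
.*
**
.*
After rotation 5 (CW):
.*.
***

Answer: .*.
***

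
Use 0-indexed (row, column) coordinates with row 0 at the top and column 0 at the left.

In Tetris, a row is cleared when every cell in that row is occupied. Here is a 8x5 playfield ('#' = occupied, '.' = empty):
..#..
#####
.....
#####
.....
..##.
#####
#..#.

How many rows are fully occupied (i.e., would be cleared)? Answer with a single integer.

Answer: 3

Derivation:
Check each row:
  row 0: 4 empty cells -> not full
  row 1: 0 empty cells -> FULL (clear)
  row 2: 5 empty cells -> not full
  row 3: 0 empty cells -> FULL (clear)
  row 4: 5 empty cells -> not full
  row 5: 3 empty cells -> not full
  row 6: 0 empty cells -> FULL (clear)
  row 7: 3 empty cells -> not full
Total rows cleared: 3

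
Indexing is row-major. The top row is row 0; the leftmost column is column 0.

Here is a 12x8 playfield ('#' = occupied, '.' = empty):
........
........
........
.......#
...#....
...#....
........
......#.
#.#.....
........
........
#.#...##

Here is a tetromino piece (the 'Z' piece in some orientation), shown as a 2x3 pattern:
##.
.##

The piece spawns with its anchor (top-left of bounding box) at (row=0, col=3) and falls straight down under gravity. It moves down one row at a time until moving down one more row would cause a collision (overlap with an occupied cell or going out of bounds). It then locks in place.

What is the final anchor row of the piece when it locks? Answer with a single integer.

Spawn at (row=0, col=3). Try each row:
  row 0: fits
  row 1: fits
  row 2: fits
  row 3: fits
  row 4: blocked -> lock at row 3

Answer: 3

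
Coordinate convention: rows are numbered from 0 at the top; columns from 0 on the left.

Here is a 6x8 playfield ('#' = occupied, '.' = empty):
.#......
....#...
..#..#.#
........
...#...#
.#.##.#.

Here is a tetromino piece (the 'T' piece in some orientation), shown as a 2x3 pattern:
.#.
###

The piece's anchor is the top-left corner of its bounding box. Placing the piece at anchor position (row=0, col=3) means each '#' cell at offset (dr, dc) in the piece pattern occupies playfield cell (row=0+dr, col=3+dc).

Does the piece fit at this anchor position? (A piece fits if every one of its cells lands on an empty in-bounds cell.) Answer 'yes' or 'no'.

Answer: no

Derivation:
Check each piece cell at anchor (0, 3):
  offset (0,1) -> (0,4): empty -> OK
  offset (1,0) -> (1,3): empty -> OK
  offset (1,1) -> (1,4): occupied ('#') -> FAIL
  offset (1,2) -> (1,5): empty -> OK
All cells valid: no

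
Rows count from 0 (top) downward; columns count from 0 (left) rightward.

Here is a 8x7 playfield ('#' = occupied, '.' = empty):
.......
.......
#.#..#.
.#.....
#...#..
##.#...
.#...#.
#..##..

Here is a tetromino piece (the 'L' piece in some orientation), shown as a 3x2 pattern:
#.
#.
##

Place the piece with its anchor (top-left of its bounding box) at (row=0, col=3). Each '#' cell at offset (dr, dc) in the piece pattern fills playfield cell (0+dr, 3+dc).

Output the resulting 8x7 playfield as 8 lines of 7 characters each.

Answer: ...#...
...#...
#.####.
.#.....
#...#..
##.#...
.#...#.
#..##..

Derivation:
Fill (0+0,3+0) = (0,3)
Fill (0+1,3+0) = (1,3)
Fill (0+2,3+0) = (2,3)
Fill (0+2,3+1) = (2,4)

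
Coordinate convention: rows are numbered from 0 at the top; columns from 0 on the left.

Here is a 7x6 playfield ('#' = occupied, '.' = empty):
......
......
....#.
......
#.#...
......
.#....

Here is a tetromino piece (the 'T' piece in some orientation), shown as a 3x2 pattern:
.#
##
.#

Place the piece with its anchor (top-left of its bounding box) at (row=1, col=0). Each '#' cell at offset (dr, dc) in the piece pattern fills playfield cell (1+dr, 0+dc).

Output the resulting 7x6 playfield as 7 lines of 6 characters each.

Fill (1+0,0+1) = (1,1)
Fill (1+1,0+0) = (2,0)
Fill (1+1,0+1) = (2,1)
Fill (1+2,0+1) = (3,1)

Answer: ......
.#....
##..#.
.#....
#.#...
......
.#....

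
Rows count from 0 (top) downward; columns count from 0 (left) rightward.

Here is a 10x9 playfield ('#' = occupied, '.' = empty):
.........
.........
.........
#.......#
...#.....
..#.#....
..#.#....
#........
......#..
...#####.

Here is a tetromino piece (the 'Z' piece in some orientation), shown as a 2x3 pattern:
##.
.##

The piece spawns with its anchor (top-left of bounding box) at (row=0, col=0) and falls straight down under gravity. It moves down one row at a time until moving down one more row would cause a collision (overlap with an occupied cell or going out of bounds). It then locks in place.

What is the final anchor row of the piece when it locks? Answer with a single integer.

Answer: 2

Derivation:
Spawn at (row=0, col=0). Try each row:
  row 0: fits
  row 1: fits
  row 2: fits
  row 3: blocked -> lock at row 2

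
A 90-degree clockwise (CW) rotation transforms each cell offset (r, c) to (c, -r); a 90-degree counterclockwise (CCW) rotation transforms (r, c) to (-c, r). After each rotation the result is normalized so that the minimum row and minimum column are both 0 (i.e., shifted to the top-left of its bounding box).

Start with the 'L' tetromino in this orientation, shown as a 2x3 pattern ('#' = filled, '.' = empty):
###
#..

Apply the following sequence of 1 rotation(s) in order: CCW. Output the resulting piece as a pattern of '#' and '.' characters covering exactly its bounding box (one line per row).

Answer: #.
#.
##

Derivation:
Start:
###
#..
After rotation 1 (CCW):
#.
#.
##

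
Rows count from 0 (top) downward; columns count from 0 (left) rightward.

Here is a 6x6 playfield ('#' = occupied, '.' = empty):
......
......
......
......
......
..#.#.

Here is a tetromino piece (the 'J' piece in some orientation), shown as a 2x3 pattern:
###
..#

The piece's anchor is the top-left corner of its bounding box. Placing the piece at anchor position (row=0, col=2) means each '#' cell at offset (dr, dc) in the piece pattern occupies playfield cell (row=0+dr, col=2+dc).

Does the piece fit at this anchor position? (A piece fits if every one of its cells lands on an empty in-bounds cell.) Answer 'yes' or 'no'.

Answer: yes

Derivation:
Check each piece cell at anchor (0, 2):
  offset (0,0) -> (0,2): empty -> OK
  offset (0,1) -> (0,3): empty -> OK
  offset (0,2) -> (0,4): empty -> OK
  offset (1,2) -> (1,4): empty -> OK
All cells valid: yes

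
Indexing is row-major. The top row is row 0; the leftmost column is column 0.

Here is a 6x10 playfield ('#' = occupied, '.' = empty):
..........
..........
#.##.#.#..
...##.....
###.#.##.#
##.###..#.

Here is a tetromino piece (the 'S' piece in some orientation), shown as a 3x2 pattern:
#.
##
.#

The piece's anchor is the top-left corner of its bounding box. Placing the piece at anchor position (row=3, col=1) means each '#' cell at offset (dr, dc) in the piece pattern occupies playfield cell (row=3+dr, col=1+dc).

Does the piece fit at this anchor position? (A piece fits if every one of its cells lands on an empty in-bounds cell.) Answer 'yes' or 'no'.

Answer: no

Derivation:
Check each piece cell at anchor (3, 1):
  offset (0,0) -> (3,1): empty -> OK
  offset (1,0) -> (4,1): occupied ('#') -> FAIL
  offset (1,1) -> (4,2): occupied ('#') -> FAIL
  offset (2,1) -> (5,2): empty -> OK
All cells valid: no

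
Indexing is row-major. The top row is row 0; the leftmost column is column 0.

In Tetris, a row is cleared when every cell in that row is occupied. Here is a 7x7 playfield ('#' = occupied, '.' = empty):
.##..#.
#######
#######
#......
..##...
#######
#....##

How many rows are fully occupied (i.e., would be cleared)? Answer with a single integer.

Answer: 3

Derivation:
Check each row:
  row 0: 4 empty cells -> not full
  row 1: 0 empty cells -> FULL (clear)
  row 2: 0 empty cells -> FULL (clear)
  row 3: 6 empty cells -> not full
  row 4: 5 empty cells -> not full
  row 5: 0 empty cells -> FULL (clear)
  row 6: 4 empty cells -> not full
Total rows cleared: 3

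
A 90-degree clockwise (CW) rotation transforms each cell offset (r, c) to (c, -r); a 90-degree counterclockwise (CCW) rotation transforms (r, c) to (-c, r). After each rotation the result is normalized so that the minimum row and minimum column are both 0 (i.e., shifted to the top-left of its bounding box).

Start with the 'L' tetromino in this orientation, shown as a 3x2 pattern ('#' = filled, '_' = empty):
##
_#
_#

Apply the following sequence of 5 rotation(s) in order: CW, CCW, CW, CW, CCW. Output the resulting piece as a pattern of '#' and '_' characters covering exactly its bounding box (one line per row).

Answer: __#
###

Derivation:
Start:
##
_#
_#
After rotation 1 (CW):
__#
###
After rotation 2 (CCW):
##
_#
_#
After rotation 3 (CW):
__#
###
After rotation 4 (CW):
#_
#_
##
After rotation 5 (CCW):
__#
###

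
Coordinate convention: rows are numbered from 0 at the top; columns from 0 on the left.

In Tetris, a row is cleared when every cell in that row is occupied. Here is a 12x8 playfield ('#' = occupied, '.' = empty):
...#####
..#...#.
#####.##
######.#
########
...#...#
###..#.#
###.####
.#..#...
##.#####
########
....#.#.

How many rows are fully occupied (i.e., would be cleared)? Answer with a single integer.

Answer: 2

Derivation:
Check each row:
  row 0: 3 empty cells -> not full
  row 1: 6 empty cells -> not full
  row 2: 1 empty cell -> not full
  row 3: 1 empty cell -> not full
  row 4: 0 empty cells -> FULL (clear)
  row 5: 6 empty cells -> not full
  row 6: 3 empty cells -> not full
  row 7: 1 empty cell -> not full
  row 8: 6 empty cells -> not full
  row 9: 1 empty cell -> not full
  row 10: 0 empty cells -> FULL (clear)
  row 11: 6 empty cells -> not full
Total rows cleared: 2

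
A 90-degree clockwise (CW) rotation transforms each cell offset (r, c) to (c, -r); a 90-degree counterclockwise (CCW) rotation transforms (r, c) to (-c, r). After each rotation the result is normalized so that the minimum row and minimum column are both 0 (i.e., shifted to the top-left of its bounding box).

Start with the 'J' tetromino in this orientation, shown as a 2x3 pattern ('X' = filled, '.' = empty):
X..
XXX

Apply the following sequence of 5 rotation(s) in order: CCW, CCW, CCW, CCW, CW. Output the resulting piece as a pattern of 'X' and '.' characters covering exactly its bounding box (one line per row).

Start:
X..
XXX
After rotation 1 (CCW):
.X
.X
XX
After rotation 2 (CCW):
XXX
..X
After rotation 3 (CCW):
XX
X.
X.
After rotation 4 (CCW):
X..
XXX
After rotation 5 (CW):
XX
X.
X.

Answer: XX
X.
X.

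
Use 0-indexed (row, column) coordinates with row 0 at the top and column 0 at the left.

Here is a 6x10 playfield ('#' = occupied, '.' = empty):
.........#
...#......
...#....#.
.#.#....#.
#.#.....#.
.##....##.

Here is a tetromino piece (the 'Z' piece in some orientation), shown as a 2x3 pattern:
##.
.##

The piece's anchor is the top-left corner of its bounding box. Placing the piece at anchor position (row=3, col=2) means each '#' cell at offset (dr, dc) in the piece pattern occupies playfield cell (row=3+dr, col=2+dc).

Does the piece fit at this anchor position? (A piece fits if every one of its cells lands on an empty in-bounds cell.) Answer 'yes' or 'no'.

Check each piece cell at anchor (3, 2):
  offset (0,0) -> (3,2): empty -> OK
  offset (0,1) -> (3,3): occupied ('#') -> FAIL
  offset (1,1) -> (4,3): empty -> OK
  offset (1,2) -> (4,4): empty -> OK
All cells valid: no

Answer: no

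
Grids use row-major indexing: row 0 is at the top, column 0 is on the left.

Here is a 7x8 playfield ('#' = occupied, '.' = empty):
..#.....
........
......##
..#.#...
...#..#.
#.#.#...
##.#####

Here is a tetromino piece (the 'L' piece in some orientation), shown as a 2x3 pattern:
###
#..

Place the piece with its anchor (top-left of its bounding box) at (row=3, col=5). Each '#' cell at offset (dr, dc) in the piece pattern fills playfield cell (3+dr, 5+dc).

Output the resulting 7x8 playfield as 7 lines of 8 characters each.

Fill (3+0,5+0) = (3,5)
Fill (3+0,5+1) = (3,6)
Fill (3+0,5+2) = (3,7)
Fill (3+1,5+0) = (4,5)

Answer: ..#.....
........
......##
..#.####
...#.##.
#.#.#...
##.#####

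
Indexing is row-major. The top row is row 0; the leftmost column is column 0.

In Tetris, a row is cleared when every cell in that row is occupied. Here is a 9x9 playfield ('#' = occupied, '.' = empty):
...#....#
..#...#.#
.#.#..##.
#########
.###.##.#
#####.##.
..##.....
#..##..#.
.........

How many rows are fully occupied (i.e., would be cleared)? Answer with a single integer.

Answer: 1

Derivation:
Check each row:
  row 0: 7 empty cells -> not full
  row 1: 6 empty cells -> not full
  row 2: 5 empty cells -> not full
  row 3: 0 empty cells -> FULL (clear)
  row 4: 3 empty cells -> not full
  row 5: 2 empty cells -> not full
  row 6: 7 empty cells -> not full
  row 7: 5 empty cells -> not full
  row 8: 9 empty cells -> not full
Total rows cleared: 1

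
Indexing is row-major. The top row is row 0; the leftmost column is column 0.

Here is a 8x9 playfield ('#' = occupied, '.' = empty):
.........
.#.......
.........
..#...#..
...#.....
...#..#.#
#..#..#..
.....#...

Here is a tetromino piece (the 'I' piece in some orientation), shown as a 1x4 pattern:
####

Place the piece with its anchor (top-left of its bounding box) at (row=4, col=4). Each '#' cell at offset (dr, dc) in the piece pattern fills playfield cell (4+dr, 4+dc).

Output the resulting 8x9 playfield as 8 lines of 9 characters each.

Fill (4+0,4+0) = (4,4)
Fill (4+0,4+1) = (4,5)
Fill (4+0,4+2) = (4,6)
Fill (4+0,4+3) = (4,7)

Answer: .........
.#.......
.........
..#...#..
...#####.
...#..#.#
#..#..#..
.....#...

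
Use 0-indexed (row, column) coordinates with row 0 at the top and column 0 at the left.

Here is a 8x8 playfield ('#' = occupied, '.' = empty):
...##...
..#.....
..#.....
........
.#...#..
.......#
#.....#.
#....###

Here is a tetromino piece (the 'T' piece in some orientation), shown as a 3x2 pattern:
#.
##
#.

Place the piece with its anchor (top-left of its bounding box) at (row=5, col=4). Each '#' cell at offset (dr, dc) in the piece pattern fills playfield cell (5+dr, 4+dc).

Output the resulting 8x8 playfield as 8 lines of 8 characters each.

Answer: ...##...
..#.....
..#.....
........
.#...#..
....#..#
#...###.
#...####

Derivation:
Fill (5+0,4+0) = (5,4)
Fill (5+1,4+0) = (6,4)
Fill (5+1,4+1) = (6,5)
Fill (5+2,4+0) = (7,4)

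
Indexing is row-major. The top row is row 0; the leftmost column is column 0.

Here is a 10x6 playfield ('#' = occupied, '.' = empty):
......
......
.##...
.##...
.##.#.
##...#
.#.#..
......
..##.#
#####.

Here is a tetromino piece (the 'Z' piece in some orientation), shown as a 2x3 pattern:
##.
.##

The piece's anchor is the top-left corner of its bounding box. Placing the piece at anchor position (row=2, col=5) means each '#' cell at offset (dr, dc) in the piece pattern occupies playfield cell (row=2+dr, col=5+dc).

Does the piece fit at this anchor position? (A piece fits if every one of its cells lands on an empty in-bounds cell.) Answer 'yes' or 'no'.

Answer: no

Derivation:
Check each piece cell at anchor (2, 5):
  offset (0,0) -> (2,5): empty -> OK
  offset (0,1) -> (2,6): out of bounds -> FAIL
  offset (1,1) -> (3,6): out of bounds -> FAIL
  offset (1,2) -> (3,7): out of bounds -> FAIL
All cells valid: no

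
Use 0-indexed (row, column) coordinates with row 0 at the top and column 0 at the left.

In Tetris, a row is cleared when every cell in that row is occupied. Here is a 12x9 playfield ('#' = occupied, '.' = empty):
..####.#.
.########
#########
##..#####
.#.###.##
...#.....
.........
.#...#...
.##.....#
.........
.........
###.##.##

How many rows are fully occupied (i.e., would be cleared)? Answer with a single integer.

Answer: 1

Derivation:
Check each row:
  row 0: 4 empty cells -> not full
  row 1: 1 empty cell -> not full
  row 2: 0 empty cells -> FULL (clear)
  row 3: 2 empty cells -> not full
  row 4: 3 empty cells -> not full
  row 5: 8 empty cells -> not full
  row 6: 9 empty cells -> not full
  row 7: 7 empty cells -> not full
  row 8: 6 empty cells -> not full
  row 9: 9 empty cells -> not full
  row 10: 9 empty cells -> not full
  row 11: 2 empty cells -> not full
Total rows cleared: 1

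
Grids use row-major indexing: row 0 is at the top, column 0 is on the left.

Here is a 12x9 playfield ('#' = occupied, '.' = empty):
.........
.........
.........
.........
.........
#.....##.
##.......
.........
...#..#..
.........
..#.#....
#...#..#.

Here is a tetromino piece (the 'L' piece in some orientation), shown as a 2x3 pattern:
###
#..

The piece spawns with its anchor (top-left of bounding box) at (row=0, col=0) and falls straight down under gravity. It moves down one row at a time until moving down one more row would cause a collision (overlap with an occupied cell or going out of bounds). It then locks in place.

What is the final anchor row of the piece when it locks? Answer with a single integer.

Answer: 3

Derivation:
Spawn at (row=0, col=0). Try each row:
  row 0: fits
  row 1: fits
  row 2: fits
  row 3: fits
  row 4: blocked -> lock at row 3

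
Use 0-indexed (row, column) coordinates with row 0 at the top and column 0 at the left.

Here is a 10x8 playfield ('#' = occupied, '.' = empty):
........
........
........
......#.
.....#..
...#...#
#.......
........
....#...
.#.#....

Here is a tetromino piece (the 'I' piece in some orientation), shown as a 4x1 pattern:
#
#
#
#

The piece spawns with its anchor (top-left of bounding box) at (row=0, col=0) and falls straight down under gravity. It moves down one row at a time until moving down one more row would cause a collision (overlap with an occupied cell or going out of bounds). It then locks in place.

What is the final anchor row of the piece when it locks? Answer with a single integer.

Spawn at (row=0, col=0). Try each row:
  row 0: fits
  row 1: fits
  row 2: fits
  row 3: blocked -> lock at row 2

Answer: 2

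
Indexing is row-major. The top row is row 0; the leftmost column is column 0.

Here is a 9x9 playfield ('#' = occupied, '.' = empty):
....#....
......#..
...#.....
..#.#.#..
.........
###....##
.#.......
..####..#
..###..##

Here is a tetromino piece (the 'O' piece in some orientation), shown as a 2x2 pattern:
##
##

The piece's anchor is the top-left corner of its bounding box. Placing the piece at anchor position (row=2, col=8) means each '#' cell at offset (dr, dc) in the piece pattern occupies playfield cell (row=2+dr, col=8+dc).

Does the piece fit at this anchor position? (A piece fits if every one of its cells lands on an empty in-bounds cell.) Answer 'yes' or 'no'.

Check each piece cell at anchor (2, 8):
  offset (0,0) -> (2,8): empty -> OK
  offset (0,1) -> (2,9): out of bounds -> FAIL
  offset (1,0) -> (3,8): empty -> OK
  offset (1,1) -> (3,9): out of bounds -> FAIL
All cells valid: no

Answer: no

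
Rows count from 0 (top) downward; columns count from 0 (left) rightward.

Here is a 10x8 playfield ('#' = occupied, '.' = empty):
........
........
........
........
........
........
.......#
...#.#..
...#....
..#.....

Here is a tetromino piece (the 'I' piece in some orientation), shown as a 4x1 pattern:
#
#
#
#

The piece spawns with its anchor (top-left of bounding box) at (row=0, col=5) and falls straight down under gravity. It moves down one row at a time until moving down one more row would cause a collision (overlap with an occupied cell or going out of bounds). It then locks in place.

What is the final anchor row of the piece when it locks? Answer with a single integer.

Spawn at (row=0, col=5). Try each row:
  row 0: fits
  row 1: fits
  row 2: fits
  row 3: fits
  row 4: blocked -> lock at row 3

Answer: 3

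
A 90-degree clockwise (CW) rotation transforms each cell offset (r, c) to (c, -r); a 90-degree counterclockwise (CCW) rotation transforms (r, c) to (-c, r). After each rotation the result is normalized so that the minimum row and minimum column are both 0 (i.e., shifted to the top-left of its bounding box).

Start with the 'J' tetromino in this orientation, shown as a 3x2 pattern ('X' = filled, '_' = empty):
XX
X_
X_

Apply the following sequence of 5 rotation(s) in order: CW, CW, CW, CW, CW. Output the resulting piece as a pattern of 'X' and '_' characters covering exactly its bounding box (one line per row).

Answer: XXX
__X

Derivation:
Start:
XX
X_
X_
After rotation 1 (CW):
XXX
__X
After rotation 2 (CW):
_X
_X
XX
After rotation 3 (CW):
X__
XXX
After rotation 4 (CW):
XX
X_
X_
After rotation 5 (CW):
XXX
__X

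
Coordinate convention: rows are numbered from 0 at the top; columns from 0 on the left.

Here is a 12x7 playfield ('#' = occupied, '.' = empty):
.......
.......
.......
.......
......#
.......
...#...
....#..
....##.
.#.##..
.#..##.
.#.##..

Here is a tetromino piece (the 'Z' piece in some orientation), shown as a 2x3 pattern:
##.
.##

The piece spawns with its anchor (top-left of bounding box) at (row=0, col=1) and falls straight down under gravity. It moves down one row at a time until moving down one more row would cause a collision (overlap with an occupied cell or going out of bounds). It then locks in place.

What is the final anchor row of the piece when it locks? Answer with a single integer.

Answer: 4

Derivation:
Spawn at (row=0, col=1). Try each row:
  row 0: fits
  row 1: fits
  row 2: fits
  row 3: fits
  row 4: fits
  row 5: blocked -> lock at row 4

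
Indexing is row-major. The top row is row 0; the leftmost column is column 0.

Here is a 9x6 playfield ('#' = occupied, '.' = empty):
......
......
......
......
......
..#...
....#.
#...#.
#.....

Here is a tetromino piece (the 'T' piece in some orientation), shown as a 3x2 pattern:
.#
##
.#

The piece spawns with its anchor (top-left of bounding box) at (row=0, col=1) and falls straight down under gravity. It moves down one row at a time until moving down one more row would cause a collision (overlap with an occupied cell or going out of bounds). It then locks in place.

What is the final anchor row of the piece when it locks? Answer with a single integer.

Answer: 2

Derivation:
Spawn at (row=0, col=1). Try each row:
  row 0: fits
  row 1: fits
  row 2: fits
  row 3: blocked -> lock at row 2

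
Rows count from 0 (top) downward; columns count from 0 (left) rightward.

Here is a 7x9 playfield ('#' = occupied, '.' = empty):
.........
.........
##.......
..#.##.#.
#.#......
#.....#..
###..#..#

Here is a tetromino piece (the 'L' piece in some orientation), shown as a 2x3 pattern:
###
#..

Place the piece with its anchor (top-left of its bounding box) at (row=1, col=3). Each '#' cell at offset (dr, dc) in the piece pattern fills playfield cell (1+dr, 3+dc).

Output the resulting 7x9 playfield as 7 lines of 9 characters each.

Fill (1+0,3+0) = (1,3)
Fill (1+0,3+1) = (1,4)
Fill (1+0,3+2) = (1,5)
Fill (1+1,3+0) = (2,3)

Answer: .........
...###...
##.#.....
..#.##.#.
#.#......
#.....#..
###..#..#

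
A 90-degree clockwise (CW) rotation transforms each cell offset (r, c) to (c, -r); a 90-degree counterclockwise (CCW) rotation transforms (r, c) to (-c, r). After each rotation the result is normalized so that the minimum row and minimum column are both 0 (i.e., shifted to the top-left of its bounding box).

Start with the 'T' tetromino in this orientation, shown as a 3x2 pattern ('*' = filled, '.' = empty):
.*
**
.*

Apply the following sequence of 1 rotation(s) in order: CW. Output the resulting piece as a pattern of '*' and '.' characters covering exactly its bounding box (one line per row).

Answer: .*.
***

Derivation:
Start:
.*
**
.*
After rotation 1 (CW):
.*.
***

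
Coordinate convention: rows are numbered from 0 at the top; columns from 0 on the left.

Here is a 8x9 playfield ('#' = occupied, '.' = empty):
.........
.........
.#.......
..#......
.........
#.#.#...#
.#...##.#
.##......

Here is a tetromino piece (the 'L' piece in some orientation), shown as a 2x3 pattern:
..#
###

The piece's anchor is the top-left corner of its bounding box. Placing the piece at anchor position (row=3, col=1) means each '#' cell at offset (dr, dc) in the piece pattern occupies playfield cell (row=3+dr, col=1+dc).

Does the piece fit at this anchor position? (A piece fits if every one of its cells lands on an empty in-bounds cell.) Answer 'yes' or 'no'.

Check each piece cell at anchor (3, 1):
  offset (0,2) -> (3,3): empty -> OK
  offset (1,0) -> (4,1): empty -> OK
  offset (1,1) -> (4,2): empty -> OK
  offset (1,2) -> (4,3): empty -> OK
All cells valid: yes

Answer: yes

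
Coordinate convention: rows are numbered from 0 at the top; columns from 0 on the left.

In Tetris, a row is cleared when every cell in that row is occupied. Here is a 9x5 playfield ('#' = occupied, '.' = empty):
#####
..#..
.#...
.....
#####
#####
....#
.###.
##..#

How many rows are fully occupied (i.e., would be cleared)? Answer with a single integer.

Check each row:
  row 0: 0 empty cells -> FULL (clear)
  row 1: 4 empty cells -> not full
  row 2: 4 empty cells -> not full
  row 3: 5 empty cells -> not full
  row 4: 0 empty cells -> FULL (clear)
  row 5: 0 empty cells -> FULL (clear)
  row 6: 4 empty cells -> not full
  row 7: 2 empty cells -> not full
  row 8: 2 empty cells -> not full
Total rows cleared: 3

Answer: 3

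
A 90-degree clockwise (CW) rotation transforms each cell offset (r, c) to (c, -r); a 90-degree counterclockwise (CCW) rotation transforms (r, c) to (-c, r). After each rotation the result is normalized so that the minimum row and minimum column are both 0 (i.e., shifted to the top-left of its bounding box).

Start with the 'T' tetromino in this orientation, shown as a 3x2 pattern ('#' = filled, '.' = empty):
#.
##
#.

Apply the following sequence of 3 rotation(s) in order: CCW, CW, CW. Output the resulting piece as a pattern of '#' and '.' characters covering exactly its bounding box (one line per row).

Answer: ###
.#.

Derivation:
Start:
#.
##
#.
After rotation 1 (CCW):
.#.
###
After rotation 2 (CW):
#.
##
#.
After rotation 3 (CW):
###
.#.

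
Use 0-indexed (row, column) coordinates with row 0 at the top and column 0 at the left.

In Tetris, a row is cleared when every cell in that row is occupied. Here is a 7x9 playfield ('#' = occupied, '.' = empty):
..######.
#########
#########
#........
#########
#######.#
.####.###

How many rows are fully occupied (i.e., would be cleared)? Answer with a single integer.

Answer: 3

Derivation:
Check each row:
  row 0: 3 empty cells -> not full
  row 1: 0 empty cells -> FULL (clear)
  row 2: 0 empty cells -> FULL (clear)
  row 3: 8 empty cells -> not full
  row 4: 0 empty cells -> FULL (clear)
  row 5: 1 empty cell -> not full
  row 6: 2 empty cells -> not full
Total rows cleared: 3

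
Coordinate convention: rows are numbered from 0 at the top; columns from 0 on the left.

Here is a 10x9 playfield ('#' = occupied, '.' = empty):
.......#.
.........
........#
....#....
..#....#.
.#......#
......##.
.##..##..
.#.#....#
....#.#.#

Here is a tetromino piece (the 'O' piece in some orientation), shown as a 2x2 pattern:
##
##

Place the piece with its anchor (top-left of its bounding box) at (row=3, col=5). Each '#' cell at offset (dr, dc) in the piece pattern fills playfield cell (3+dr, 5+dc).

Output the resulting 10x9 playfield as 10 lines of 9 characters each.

Fill (3+0,5+0) = (3,5)
Fill (3+0,5+1) = (3,6)
Fill (3+1,5+0) = (4,5)
Fill (3+1,5+1) = (4,6)

Answer: .......#.
.........
........#
....###..
..#..###.
.#......#
......##.
.##..##..
.#.#....#
....#.#.#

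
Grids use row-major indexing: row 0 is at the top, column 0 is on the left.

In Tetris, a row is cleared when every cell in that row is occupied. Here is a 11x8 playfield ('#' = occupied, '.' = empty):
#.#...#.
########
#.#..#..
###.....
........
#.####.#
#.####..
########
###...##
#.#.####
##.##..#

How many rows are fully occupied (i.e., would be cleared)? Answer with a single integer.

Check each row:
  row 0: 5 empty cells -> not full
  row 1: 0 empty cells -> FULL (clear)
  row 2: 5 empty cells -> not full
  row 3: 5 empty cells -> not full
  row 4: 8 empty cells -> not full
  row 5: 2 empty cells -> not full
  row 6: 3 empty cells -> not full
  row 7: 0 empty cells -> FULL (clear)
  row 8: 3 empty cells -> not full
  row 9: 2 empty cells -> not full
  row 10: 3 empty cells -> not full
Total rows cleared: 2

Answer: 2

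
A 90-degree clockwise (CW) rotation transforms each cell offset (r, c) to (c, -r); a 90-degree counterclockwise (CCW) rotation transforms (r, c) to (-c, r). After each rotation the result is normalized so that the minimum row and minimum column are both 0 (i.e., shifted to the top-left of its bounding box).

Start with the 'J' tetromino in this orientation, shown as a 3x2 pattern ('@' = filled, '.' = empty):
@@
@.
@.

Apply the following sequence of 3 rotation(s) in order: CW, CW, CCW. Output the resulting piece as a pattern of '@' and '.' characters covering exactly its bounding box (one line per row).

Answer: @@@
..@

Derivation:
Start:
@@
@.
@.
After rotation 1 (CW):
@@@
..@
After rotation 2 (CW):
.@
.@
@@
After rotation 3 (CCW):
@@@
..@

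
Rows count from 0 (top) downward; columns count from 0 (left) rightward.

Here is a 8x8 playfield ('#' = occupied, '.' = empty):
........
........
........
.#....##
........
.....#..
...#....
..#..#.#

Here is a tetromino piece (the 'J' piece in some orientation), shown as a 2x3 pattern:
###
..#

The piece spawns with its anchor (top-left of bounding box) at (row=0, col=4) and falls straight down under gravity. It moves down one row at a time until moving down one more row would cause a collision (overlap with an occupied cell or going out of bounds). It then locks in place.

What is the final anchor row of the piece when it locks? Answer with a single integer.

Spawn at (row=0, col=4). Try each row:
  row 0: fits
  row 1: fits
  row 2: blocked -> lock at row 1

Answer: 1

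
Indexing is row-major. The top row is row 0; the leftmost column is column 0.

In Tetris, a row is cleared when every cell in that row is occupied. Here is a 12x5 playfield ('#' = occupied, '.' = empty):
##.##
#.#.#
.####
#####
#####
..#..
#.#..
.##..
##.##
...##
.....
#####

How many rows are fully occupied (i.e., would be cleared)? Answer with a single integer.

Answer: 3

Derivation:
Check each row:
  row 0: 1 empty cell -> not full
  row 1: 2 empty cells -> not full
  row 2: 1 empty cell -> not full
  row 3: 0 empty cells -> FULL (clear)
  row 4: 0 empty cells -> FULL (clear)
  row 5: 4 empty cells -> not full
  row 6: 3 empty cells -> not full
  row 7: 3 empty cells -> not full
  row 8: 1 empty cell -> not full
  row 9: 3 empty cells -> not full
  row 10: 5 empty cells -> not full
  row 11: 0 empty cells -> FULL (clear)
Total rows cleared: 3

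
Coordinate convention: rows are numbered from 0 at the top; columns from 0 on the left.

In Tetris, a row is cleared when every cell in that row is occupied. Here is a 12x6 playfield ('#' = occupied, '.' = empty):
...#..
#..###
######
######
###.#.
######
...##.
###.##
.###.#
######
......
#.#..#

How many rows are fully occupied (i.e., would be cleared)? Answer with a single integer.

Answer: 4

Derivation:
Check each row:
  row 0: 5 empty cells -> not full
  row 1: 2 empty cells -> not full
  row 2: 0 empty cells -> FULL (clear)
  row 3: 0 empty cells -> FULL (clear)
  row 4: 2 empty cells -> not full
  row 5: 0 empty cells -> FULL (clear)
  row 6: 4 empty cells -> not full
  row 7: 1 empty cell -> not full
  row 8: 2 empty cells -> not full
  row 9: 0 empty cells -> FULL (clear)
  row 10: 6 empty cells -> not full
  row 11: 3 empty cells -> not full
Total rows cleared: 4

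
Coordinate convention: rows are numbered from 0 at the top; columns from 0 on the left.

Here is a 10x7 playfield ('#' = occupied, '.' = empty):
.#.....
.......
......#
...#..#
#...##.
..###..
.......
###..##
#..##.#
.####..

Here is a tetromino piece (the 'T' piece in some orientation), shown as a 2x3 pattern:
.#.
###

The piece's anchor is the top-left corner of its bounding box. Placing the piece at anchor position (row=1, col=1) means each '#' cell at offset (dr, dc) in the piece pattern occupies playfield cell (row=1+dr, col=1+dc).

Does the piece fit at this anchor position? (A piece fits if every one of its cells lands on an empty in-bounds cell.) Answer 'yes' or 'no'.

Check each piece cell at anchor (1, 1):
  offset (0,1) -> (1,2): empty -> OK
  offset (1,0) -> (2,1): empty -> OK
  offset (1,1) -> (2,2): empty -> OK
  offset (1,2) -> (2,3): empty -> OK
All cells valid: yes

Answer: yes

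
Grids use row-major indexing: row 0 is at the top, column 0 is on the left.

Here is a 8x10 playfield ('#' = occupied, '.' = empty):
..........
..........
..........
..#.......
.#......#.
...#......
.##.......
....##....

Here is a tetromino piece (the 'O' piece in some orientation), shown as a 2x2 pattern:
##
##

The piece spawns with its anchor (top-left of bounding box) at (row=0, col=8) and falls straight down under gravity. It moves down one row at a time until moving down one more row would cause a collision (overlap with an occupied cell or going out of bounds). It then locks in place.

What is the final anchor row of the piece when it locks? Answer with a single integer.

Answer: 2

Derivation:
Spawn at (row=0, col=8). Try each row:
  row 0: fits
  row 1: fits
  row 2: fits
  row 3: blocked -> lock at row 2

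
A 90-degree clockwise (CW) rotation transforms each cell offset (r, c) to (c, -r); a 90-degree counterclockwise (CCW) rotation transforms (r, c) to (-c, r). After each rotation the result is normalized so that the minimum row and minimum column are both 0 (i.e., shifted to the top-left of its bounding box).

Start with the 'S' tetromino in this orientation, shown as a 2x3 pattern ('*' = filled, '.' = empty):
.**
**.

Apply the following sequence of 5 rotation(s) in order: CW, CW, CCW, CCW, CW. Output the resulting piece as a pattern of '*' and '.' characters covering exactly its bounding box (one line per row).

Start:
.**
**.
After rotation 1 (CW):
*.
**
.*
After rotation 2 (CW):
.**
**.
After rotation 3 (CCW):
*.
**
.*
After rotation 4 (CCW):
.**
**.
After rotation 5 (CW):
*.
**
.*

Answer: *.
**
.*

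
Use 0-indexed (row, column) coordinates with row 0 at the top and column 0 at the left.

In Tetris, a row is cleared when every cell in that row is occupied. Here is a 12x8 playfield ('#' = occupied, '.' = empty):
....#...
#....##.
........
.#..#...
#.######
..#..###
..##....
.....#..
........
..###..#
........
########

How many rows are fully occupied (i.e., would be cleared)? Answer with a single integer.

Check each row:
  row 0: 7 empty cells -> not full
  row 1: 5 empty cells -> not full
  row 2: 8 empty cells -> not full
  row 3: 6 empty cells -> not full
  row 4: 1 empty cell -> not full
  row 5: 4 empty cells -> not full
  row 6: 6 empty cells -> not full
  row 7: 7 empty cells -> not full
  row 8: 8 empty cells -> not full
  row 9: 4 empty cells -> not full
  row 10: 8 empty cells -> not full
  row 11: 0 empty cells -> FULL (clear)
Total rows cleared: 1

Answer: 1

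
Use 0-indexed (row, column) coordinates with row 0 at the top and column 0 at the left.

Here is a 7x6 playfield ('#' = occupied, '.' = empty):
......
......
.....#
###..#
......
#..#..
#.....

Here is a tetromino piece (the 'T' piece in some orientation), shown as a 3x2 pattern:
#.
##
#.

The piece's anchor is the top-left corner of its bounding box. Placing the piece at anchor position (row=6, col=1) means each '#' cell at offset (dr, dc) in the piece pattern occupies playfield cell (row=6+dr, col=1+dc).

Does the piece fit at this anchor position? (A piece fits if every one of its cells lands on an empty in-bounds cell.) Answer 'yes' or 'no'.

Answer: no

Derivation:
Check each piece cell at anchor (6, 1):
  offset (0,0) -> (6,1): empty -> OK
  offset (1,0) -> (7,1): out of bounds -> FAIL
  offset (1,1) -> (7,2): out of bounds -> FAIL
  offset (2,0) -> (8,1): out of bounds -> FAIL
All cells valid: no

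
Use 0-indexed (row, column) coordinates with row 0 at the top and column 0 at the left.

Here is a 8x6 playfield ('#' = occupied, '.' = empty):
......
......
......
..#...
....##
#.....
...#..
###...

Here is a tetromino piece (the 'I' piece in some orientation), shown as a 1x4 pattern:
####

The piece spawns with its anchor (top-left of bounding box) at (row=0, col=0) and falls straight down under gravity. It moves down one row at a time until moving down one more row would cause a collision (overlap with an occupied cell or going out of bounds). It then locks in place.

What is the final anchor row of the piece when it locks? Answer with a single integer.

Answer: 2

Derivation:
Spawn at (row=0, col=0). Try each row:
  row 0: fits
  row 1: fits
  row 2: fits
  row 3: blocked -> lock at row 2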